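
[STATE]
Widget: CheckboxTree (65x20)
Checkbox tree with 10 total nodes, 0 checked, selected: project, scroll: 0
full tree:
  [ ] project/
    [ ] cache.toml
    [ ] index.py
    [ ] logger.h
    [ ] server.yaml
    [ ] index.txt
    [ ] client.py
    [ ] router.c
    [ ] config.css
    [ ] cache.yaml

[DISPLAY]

>[ ] project/                                                    
   [ ] cache.toml                                                
   [ ] index.py                                                  
   [ ] logger.h                                                  
   [ ] server.yaml                                               
   [ ] index.txt                                                 
   [ ] client.py                                                 
   [ ] router.c                                                  
   [ ] config.css                                                
   [ ] cache.yaml                                                
                                                                 
                                                                 
                                                                 
                                                                 
                                                                 
                                                                 
                                                                 
                                                                 
                                                                 
                                                                 


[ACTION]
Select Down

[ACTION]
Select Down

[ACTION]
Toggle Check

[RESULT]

 [-] project/                                                    
   [ ] cache.toml                                                
>  [x] index.py                                                  
   [ ] logger.h                                                  
   [ ] server.yaml                                               
   [ ] index.txt                                                 
   [ ] client.py                                                 
   [ ] router.c                                                  
   [ ] config.css                                                
   [ ] cache.yaml                                                
                                                                 
                                                                 
                                                                 
                                                                 
                                                                 
                                                                 
                                                                 
                                                                 
                                                                 
                                                                 


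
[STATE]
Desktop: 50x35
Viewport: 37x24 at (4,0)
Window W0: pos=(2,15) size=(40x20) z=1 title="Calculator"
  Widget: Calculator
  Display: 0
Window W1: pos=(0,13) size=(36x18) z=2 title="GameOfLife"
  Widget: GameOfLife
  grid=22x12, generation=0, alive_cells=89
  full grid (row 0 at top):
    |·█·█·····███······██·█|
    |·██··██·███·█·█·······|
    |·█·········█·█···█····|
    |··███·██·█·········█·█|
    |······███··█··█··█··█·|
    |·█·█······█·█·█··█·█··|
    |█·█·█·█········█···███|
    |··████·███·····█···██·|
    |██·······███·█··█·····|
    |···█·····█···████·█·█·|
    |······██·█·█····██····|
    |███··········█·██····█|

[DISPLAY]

                                     
                                     
                                     
                                     
                                     
                                     
                                     
                                     
                                     
                                     
                                     
                                     
                                     
━━━━━━━━━━━━━━━━━━━━━━━━━━━━━━━┓     
meOfLife                       ┃     
───────────────────────────────┨━━━━━
: 0                            ┃     
█·····███······██·█            ┃─────
··██·███·█·█·······            ┃    0
········█·█···█····            ┃     
██·██·█·········█·█            ┃     
···███··█··█··█··█·            ┃     
█······█·█·█··█·█··            ┃     
·█·█········█···███            ┃     


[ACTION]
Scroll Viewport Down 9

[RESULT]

                                     
                                     
                                     
                                     
━━━━━━━━━━━━━━━━━━━━━━━━━━━━━━━┓     
meOfLife                       ┃     
───────────────────────────────┨━━━━━
: 0                            ┃     
█·····███······██·█            ┃─────
··██·███·█·█·······            ┃    0
········█·█···█····            ┃     
██·██·█·········█·█            ┃     
···███··█··█··█··█·            ┃     
█······█·█·█··█·█··            ┃     
·█·█········█···███            ┃     
███·███·····█···██·            ┃     
······███·█··█·····            ┃     
█·····█···████·█·█·            ┃     
···██·█·█····██····            ┃     
··········█·██····█            ┃     
                               ┃     
━━━━━━━━━━━━━━━━━━━━━━━━━━━━━━━┛     
                                     
                                     


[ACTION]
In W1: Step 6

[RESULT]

                                     
                                     
                                     
                                     
━━━━━━━━━━━━━━━━━━━━━━━━━━━━━━━┓     
meOfLife                       ┃     
───────────────────────────────┨━━━━━
: 6                            ┃     
·█·················            ┃─────
··█················            ┃    0
·█··············█··            ┃     
···············███·            ┃     
·······█·····██···█            ┃     
·······█····█···█·█            ┃     
······█·█·······█·█            ┃     
··██···█········███            ┃     
·█··█··█···········            ┃     
··██···············            ┃     
·········████·█····            ┃     
·········██··█·····            ┃     
                               ┃     
━━━━━━━━━━━━━━━━━━━━━━━━━━━━━━━┛     
                                     
                                     


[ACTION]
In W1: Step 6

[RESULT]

                                     
                                     
                                     
                                     
━━━━━━━━━━━━━━━━━━━━━━━━━━━━━━━┓     
meOfLife                       ┃     
───────────────────────────────┨━━━━━
: 12                           ┃     
·█·················            ┃─────
·█·················            ┃    0
·█··········██·····            ┃     
·······██···███··██            ┃     
····█···█··█··█··██            ┃     
···········███·····            ┃     
··█···██··█·····█··            ┃     
·█······█·█······██            ┃     
·█···█··█·█········            ┃     
··█···█··██········            ┃     
··█··█····██·······            ┃     
····█··············            ┃     
                               ┃     
━━━━━━━━━━━━━━━━━━━━━━━━━━━━━━━┛     
                                     
                                     


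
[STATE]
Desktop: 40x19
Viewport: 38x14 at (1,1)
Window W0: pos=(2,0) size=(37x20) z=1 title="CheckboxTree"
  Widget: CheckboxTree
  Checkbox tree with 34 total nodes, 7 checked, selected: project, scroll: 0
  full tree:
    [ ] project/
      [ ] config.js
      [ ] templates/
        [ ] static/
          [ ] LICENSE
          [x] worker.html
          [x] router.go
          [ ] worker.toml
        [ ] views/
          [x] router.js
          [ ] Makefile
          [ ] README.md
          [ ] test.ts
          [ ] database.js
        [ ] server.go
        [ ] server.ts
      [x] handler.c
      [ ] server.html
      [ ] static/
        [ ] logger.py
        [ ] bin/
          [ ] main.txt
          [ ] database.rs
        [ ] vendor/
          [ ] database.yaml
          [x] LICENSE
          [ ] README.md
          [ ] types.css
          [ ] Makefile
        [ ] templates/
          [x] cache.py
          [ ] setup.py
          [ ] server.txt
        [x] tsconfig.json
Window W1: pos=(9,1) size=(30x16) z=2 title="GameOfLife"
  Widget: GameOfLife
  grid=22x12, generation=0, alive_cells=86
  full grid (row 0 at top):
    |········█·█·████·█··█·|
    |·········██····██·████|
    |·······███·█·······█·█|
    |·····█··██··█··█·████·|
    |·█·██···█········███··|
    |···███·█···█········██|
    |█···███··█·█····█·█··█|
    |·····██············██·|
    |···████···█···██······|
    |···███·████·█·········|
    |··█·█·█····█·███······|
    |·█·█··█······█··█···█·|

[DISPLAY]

 ┃ Check┏━━━━━━━━━━━━━━━━━━━━━━━━━━━━┓
 ┠──────┃ GameOfLife                 ┃
 ┃>[-] p┠────────────────────────────┨
 ┃   [ ]┃Gen: 0                      ┃
 ┃   [-]┃········█·█·████·█··█·      ┃
 ┃     [┃·········██····██·████      ┃
 ┃      ┃·······███·█·······█·█      ┃
 ┃      ┃·····█··██··█··█·████·      ┃
 ┃      ┃·█·██···█········███··      ┃
 ┃      ┃···███·█···█········██      ┃
 ┃     [┃█···███··█·█····█·█··█      ┃
 ┃      ┃·····██············██·      ┃
 ┃      ┃···████···█···██······      ┃
 ┃      ┃···███·████·█·········      ┃


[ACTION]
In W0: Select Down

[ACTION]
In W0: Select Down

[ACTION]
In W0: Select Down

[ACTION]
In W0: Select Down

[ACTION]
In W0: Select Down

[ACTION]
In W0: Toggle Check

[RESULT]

 ┃ Check┏━━━━━━━━━━━━━━━━━━━━━━━━━━━━┓
 ┠──────┃ GameOfLife                 ┃
 ┃ [-] p┠────────────────────────────┨
 ┃   [ ]┃Gen: 0                      ┃
 ┃   [-]┃········█·█·████·█··█·      ┃
 ┃     [┃·········██····██·████      ┃
 ┃      ┃·······███·█·······█·█      ┃
 ┃>     ┃·····█··██··█··█·████·      ┃
 ┃      ┃·█·██···█········███··      ┃
 ┃      ┃···███·█···█········██      ┃
 ┃     [┃█···███··█·█····█·█··█      ┃
 ┃      ┃·····██············██·      ┃
 ┃      ┃···████···█···██······      ┃
 ┃      ┃···███·████·█·········      ┃


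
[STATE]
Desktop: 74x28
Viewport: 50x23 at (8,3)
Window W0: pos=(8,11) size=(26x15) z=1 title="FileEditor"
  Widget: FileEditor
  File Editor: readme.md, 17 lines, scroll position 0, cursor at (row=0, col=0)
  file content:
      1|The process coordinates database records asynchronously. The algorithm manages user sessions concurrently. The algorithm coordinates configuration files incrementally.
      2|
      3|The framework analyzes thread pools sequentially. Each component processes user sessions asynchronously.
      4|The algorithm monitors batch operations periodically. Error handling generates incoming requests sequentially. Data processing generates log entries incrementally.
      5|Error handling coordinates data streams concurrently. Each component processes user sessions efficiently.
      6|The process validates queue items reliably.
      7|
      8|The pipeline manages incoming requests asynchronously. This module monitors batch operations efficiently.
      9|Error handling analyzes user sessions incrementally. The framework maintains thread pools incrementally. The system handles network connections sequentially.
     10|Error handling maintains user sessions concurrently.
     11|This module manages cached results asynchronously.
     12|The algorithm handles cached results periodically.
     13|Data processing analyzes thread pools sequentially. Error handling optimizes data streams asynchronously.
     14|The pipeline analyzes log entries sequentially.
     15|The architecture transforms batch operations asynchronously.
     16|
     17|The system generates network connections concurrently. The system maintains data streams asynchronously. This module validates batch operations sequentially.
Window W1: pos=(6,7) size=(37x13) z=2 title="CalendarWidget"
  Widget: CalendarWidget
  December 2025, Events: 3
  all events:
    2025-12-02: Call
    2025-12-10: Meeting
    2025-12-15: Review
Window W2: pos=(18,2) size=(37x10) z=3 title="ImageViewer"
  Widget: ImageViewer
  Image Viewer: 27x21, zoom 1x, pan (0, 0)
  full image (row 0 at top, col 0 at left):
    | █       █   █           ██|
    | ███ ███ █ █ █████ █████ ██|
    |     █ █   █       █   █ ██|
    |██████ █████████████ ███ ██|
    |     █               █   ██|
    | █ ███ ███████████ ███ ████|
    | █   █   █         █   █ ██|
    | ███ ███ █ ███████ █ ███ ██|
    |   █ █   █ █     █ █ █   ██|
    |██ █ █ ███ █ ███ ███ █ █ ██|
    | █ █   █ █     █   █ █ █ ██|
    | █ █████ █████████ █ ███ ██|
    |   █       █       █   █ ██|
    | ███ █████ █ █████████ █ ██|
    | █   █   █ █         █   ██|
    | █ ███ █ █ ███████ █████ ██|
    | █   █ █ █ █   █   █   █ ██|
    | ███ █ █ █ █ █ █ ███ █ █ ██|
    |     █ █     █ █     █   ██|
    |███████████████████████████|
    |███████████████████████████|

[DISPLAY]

          ┃ ImageViewer                       ┃   
          ┠───────────────────────────────────┨   
          ┃ █       █   █           ██        ┃   
          ┃ ███ ███ █ █ █████ █████ ██        ┃   
━━━━━━━━━━┃     █ █   █       █   █ ██        ┃   
CalendarWi┃██████ █████████████ ███ ██        ┃   
──────────┃     █               █   ██        ┃   
          ┃ █ ███ ███████████ ███ ████        ┃   
o Tu We Th┗━━━━━━━━━━━━━━━━━━━━━━━━━━━━━━━━━━━┛   
1  2*  3  4  5  6  7              ┃               
8  9 10* 11 12 13 14              ┃               
5* 16 17 18 19 20 21              ┃               
2 23 24 25 26 27 28               ┃               
9 30 31                           ┃               
                                  ┃               
                                  ┃               
━━━━━━━━━━━━━━━━━━━━━━━━━━━━━━━━━━┛               
┃                       ░┃                        
┃The pipeline manages in░┃                        
┃Error handling analyzes░┃                        
┃Error handling maintain░┃                        
┃This module manages cac▼┃                        
┗━━━━━━━━━━━━━━━━━━━━━━━━┛                        


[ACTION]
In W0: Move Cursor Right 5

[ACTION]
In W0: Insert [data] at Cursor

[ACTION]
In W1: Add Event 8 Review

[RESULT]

          ┃ ImageViewer                       ┃   
          ┠───────────────────────────────────┨   
          ┃ █       █   █           ██        ┃   
          ┃ ███ ███ █ █ █████ █████ ██        ┃   
━━━━━━━━━━┃     █ █   █       █   █ ██        ┃   
CalendarWi┃██████ █████████████ ███ ██        ┃   
──────────┃     █               █   ██        ┃   
          ┃ █ ███ ███████████ ███ ████        ┃   
o Tu We Th┗━━━━━━━━━━━━━━━━━━━━━━━━━━━━━━━━━━━┛   
1  2*  3  4  5  6  7              ┃               
8*  9 10* 11 12 13 14             ┃               
5* 16 17 18 19 20 21              ┃               
2 23 24 25 26 27 28               ┃               
9 30 31                           ┃               
                                  ┃               
                                  ┃               
━━━━━━━━━━━━━━━━━━━━━━━━━━━━━━━━━━┛               
┃                       ░┃                        
┃The pipeline manages in░┃                        
┃Error handling analyzes░┃                        
┃Error handling maintain░┃                        
┃This module manages cac▼┃                        
┗━━━━━━━━━━━━━━━━━━━━━━━━┛                        


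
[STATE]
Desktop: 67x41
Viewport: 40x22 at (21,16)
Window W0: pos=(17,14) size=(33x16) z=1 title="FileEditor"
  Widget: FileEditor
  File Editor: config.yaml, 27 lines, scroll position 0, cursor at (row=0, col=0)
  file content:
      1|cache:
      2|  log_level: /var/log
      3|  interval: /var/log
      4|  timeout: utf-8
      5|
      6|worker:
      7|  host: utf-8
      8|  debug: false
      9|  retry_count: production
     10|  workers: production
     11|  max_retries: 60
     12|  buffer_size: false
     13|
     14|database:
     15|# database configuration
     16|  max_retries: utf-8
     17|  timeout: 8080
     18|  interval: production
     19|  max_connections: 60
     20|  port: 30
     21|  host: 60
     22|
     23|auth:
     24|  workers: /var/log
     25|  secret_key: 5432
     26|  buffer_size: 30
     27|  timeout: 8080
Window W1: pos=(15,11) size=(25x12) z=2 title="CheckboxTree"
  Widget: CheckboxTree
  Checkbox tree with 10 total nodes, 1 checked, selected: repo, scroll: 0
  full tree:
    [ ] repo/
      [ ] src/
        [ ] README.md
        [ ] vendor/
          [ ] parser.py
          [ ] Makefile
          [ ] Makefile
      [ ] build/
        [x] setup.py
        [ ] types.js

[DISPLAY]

[ ] README.md     ┃─────────┨           
[ ] vendor/       ┃        ▲┃           
  [ ] parser.py   ┃        █┃           
  [ ] Makefile    ┃        ░┃           
  [ ] Makefile    ┃        ░┃           
] build/          ┃        ░┃           
━━━━━━━━━━━━━━━━━━┛        ░┃           
ost: utf-8                 ░┃           
ebug: false                ░┃           
etry_count: production     ░┃           
orkers: production         ░┃           
ax_retries: 60             ░┃           
uffer_size: false          ▼┃           
━━━━━━━━━━━━━━━━━━━━━━━━━━━━┛           
                                        
                                        
                                        
                                        
                                        
                                        
                                        
                                        


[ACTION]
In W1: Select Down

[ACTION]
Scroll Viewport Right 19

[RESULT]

ADME.md     ┃─────────┨                 
ndor/       ┃        ▲┃                 
parser.py   ┃        █┃                 
Makefile    ┃        ░┃                 
Makefile    ┃        ░┃                 
d/          ┃        ░┃                 
━━━━━━━━━━━━┛        ░┃                 
tf-8                 ░┃                 
false                ░┃                 
ount: production     ░┃                 
: production         ░┃                 
ries: 60             ░┃                 
size: false          ▼┃                 
━━━━━━━━━━━━━━━━━━━━━━┛                 
                                        
                                        
                                        
                                        
                                        
                                        
                                        
                                        


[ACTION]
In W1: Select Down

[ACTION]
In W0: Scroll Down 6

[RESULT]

ADME.md     ┃─────────┨                 
ndor/       ┃        ▲┃                 
parser.py   ┃        ░┃                 
Makefile    ┃ion     ░┃                 
Makefile    ┃        ░┃                 
d/          ┃        ░┃                 
━━━━━━━━━━━━┛        █┃                 
                     ░┃                 
                     ░┃                 
e configuration      ░┃                 
ries: utf-8          ░┃                 
: 8080               ░┃                 
l: production        ▼┃                 
━━━━━━━━━━━━━━━━━━━━━━┛                 
                                        
                                        
                                        
                                        
                                        
                                        
                                        
                                        


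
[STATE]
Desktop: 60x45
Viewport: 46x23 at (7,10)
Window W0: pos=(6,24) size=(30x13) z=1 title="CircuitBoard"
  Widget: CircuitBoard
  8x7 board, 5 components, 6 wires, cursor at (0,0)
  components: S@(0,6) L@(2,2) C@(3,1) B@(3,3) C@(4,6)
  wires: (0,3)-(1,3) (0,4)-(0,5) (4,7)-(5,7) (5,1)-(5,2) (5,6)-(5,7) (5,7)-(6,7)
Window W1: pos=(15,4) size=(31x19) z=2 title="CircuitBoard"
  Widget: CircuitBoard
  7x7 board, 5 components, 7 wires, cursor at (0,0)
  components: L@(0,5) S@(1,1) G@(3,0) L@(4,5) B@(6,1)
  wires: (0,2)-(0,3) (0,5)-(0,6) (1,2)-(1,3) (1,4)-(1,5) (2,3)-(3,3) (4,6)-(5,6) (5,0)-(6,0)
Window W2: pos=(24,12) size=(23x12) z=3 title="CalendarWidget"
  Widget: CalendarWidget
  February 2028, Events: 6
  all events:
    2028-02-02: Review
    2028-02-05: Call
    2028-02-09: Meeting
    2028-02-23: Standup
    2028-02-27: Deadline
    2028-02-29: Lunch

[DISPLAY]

        ┃1       S   · ─ ·   · ─ ·    ┃       
        ┃                             ┃       
        ┃2       ┏━━━━━━━━━━━━━━━━━━━━━┓      
        ┃        ┃ CalendarWidget      ┃      
        ┃3   G   ┠─────────────────────┨      
        ┃        ┃    February 2028    ┃      
        ┃4       ┃Mo Tu We Th Fr Sa Su ┃      
        ┃        ┃    1  2*  3  4  5*  ┃      
        ┃5   ·   ┃ 7  8  9* 10 11 12 13┃      
        ┃    │   ┃14 15 16 17 18 19 20 ┃      
        ┃6   ·   ┃21 22 23* 24 25 26 27┃      
        ┃Cursor: ┃28 29*               ┃      
        ┗━━━━━━━━┃                     ┃      
                 ┗━━━━━━━━━━━━━━━━━━━━━┛      
━━━━━━━━━━━━━━━━━━━━━━━━━━━━┓                 
 CircuitBoard               ┃                 
────────────────────────────┨                 
   0 1 2 3 4 5 6 7          ┃                 
0  [.]          ·   · ─ ·   ┃                 
                │           ┃                 
1               ·           ┃                 
                            ┃                 
2           L               ┃                 


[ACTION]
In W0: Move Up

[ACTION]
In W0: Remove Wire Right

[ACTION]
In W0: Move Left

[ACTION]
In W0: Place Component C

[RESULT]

        ┃1       S   · ─ ·   · ─ ·    ┃       
        ┃                             ┃       
        ┃2       ┏━━━━━━━━━━━━━━━━━━━━━┓      
        ┃        ┃ CalendarWidget      ┃      
        ┃3   G   ┠─────────────────────┨      
        ┃        ┃    February 2028    ┃      
        ┃4       ┃Mo Tu We Th Fr Sa Su ┃      
        ┃        ┃    1  2*  3  4  5*  ┃      
        ┃5   ·   ┃ 7  8  9* 10 11 12 13┃      
        ┃    │   ┃14 15 16 17 18 19 20 ┃      
        ┃6   ·   ┃21 22 23* 24 25 26 27┃      
        ┃Cursor: ┃28 29*               ┃      
        ┗━━━━━━━━┃                     ┃      
                 ┗━━━━━━━━━━━━━━━━━━━━━┛      
━━━━━━━━━━━━━━━━━━━━━━━━━━━━┓                 
 CircuitBoard               ┃                 
────────────────────────────┨                 
   0 1 2 3 4 5 6 7          ┃                 
0  [C]          ·   · ─ ·   ┃                 
                │           ┃                 
1               ·           ┃                 
                            ┃                 
2           L               ┃                 


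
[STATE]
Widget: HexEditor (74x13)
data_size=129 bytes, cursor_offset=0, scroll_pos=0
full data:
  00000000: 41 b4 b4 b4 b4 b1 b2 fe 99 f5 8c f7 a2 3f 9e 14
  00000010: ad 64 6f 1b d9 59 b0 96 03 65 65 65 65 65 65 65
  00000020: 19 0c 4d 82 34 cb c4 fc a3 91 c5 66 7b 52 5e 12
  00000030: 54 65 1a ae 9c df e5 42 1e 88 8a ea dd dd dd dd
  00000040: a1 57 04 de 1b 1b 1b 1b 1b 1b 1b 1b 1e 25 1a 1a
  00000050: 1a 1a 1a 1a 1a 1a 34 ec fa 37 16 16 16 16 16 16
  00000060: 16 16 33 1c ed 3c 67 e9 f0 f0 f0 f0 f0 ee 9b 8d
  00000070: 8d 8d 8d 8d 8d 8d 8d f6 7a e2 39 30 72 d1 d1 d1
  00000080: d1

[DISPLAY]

00000000  41 b4 b4 b4 b4 b1 b2 fe  99 f5 8c f7 a2 3f 9e 14  |A............
00000010  ad 64 6f 1b d9 59 b0 96  03 65 65 65 65 65 65 65  |.do..Y...eeee
00000020  19 0c 4d 82 34 cb c4 fc  a3 91 c5 66 7b 52 5e 12  |..M.4......f{
00000030  54 65 1a ae 9c df e5 42  1e 88 8a ea dd dd dd dd  |Te.....B.....
00000040  a1 57 04 de 1b 1b 1b 1b  1b 1b 1b 1b 1e 25 1a 1a  |.W...........
00000050  1a 1a 1a 1a 1a 1a 34 ec  fa 37 16 16 16 16 16 16  |......4..7...
00000060  16 16 33 1c ed 3c 67 e9  f0 f0 f0 f0 f0 ee 9b 8d  |..3..<g......
00000070  8d 8d 8d 8d 8d 8d 8d f6  7a e2 39 30 72 d1 d1 d1  |........z.90r
00000080  d1                                                |.            
                                                                          
                                                                          
                                                                          
                                                                          


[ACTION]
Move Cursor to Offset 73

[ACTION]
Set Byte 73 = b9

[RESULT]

00000000  41 b4 b4 b4 b4 b1 b2 fe  99 f5 8c f7 a2 3f 9e 14  |A............
00000010  ad 64 6f 1b d9 59 b0 96  03 65 65 65 65 65 65 65  |.do..Y...eeee
00000020  19 0c 4d 82 34 cb c4 fc  a3 91 c5 66 7b 52 5e 12  |..M.4......f{
00000030  54 65 1a ae 9c df e5 42  1e 88 8a ea dd dd dd dd  |Te.....B.....
00000040  a1 57 04 de 1b 1b 1b 1b  1b B9 1b 1b 1e 25 1a 1a  |.W...........
00000050  1a 1a 1a 1a 1a 1a 34 ec  fa 37 16 16 16 16 16 16  |......4..7...
00000060  16 16 33 1c ed 3c 67 e9  f0 f0 f0 f0 f0 ee 9b 8d  |..3..<g......
00000070  8d 8d 8d 8d 8d 8d 8d f6  7a e2 39 30 72 d1 d1 d1  |........z.90r
00000080  d1                                                |.            
                                                                          
                                                                          
                                                                          
                                                                          


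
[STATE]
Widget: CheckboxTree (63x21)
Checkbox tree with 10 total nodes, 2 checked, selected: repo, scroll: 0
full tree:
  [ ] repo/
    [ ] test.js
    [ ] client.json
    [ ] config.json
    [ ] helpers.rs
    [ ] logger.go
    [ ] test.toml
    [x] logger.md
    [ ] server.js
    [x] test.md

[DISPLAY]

>[-] repo/                                                     
   [ ] test.js                                                 
   [ ] client.json                                             
   [ ] config.json                                             
   [ ] helpers.rs                                              
   [ ] logger.go                                               
   [ ] test.toml                                               
   [x] logger.md                                               
   [ ] server.js                                               
   [x] test.md                                                 
                                                               
                                                               
                                                               
                                                               
                                                               
                                                               
                                                               
                                                               
                                                               
                                                               
                                                               


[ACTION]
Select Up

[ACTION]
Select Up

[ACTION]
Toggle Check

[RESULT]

>[x] repo/                                                     
   [x] test.js                                                 
   [x] client.json                                             
   [x] config.json                                             
   [x] helpers.rs                                              
   [x] logger.go                                               
   [x] test.toml                                               
   [x] logger.md                                               
   [x] server.js                                               
   [x] test.md                                                 
                                                               
                                                               
                                                               
                                                               
                                                               
                                                               
                                                               
                                                               
                                                               
                                                               
                                                               


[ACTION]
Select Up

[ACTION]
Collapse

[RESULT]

>[x] repo/                                                     
                                                               
                                                               
                                                               
                                                               
                                                               
                                                               
                                                               
                                                               
                                                               
                                                               
                                                               
                                                               
                                                               
                                                               
                                                               
                                                               
                                                               
                                                               
                                                               
                                                               


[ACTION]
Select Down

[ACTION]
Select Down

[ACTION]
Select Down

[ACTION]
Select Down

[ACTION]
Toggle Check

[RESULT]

>[ ] repo/                                                     
                                                               
                                                               
                                                               
                                                               
                                                               
                                                               
                                                               
                                                               
                                                               
                                                               
                                                               
                                                               
                                                               
                                                               
                                                               
                                                               
                                                               
                                                               
                                                               
                                                               


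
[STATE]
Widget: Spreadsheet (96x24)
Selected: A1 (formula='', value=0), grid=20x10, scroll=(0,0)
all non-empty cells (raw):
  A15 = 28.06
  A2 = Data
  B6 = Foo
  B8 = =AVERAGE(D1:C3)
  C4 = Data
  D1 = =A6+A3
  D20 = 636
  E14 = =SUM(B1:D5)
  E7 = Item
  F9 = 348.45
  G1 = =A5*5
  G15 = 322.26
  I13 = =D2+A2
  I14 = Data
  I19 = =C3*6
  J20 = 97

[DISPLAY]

A1:                                                                                             
       A       B       C       D       E       F       G       H       I       J                
------------------------------------------------------------------------------------------------
  1      [0]       0       0       0       0       0       0       0       0       0            
  2 Data           0       0       0       0       0       0       0       0       0            
  3        0       0       0       0       0       0       0       0       0       0            
  4        0       0Data           0       0       0       0       0       0       0            
  5        0       0       0       0       0       0       0       0       0       0            
  6        0Foo            0       0       0       0       0       0       0       0            
  7        0       0       0       0Item           0       0       0       0       0            
  8        0       0       0       0       0       0       0       0       0       0            
  9        0       0       0       0       0  348.45       0       0       0       0            
 10        0       0       0       0       0       0       0       0       0       0            
 11        0       0       0       0       0       0       0       0       0       0            
 12        0       0       0       0       0       0       0       0       0       0            
 13        0       0       0       0       0       0       0       0#ERR!          0            
 14        0       0       0       0       0       0       0       0Data           0            
 15    28.06       0       0       0       0       0  322.26       0       0       0            
 16        0       0       0       0       0       0       0       0       0       0            
 17        0       0       0       0       0       0       0       0       0       0            
 18        0       0       0       0       0       0       0       0       0       0            
 19        0       0       0       0       0       0       0       0       0       0            
 20        0       0       0     636       0       0       0       0       0      97            
                                                                                                


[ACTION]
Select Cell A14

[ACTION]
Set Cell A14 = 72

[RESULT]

A14: 72                                                                                         
       A       B       C       D       E       F       G       H       I       J                
------------------------------------------------------------------------------------------------
  1        0       0       0       0       0       0       0       0       0       0            
  2 Data           0       0       0       0       0       0       0       0       0            
  3        0       0       0       0       0       0       0       0       0       0            
  4        0       0Data           0       0       0       0       0       0       0            
  5        0       0       0       0       0       0       0       0       0       0            
  6        0Foo            0       0       0       0       0       0       0       0            
  7        0       0       0       0Item           0       0       0       0       0            
  8        0       0       0       0       0       0       0       0       0       0            
  9        0       0       0       0       0  348.45       0       0       0       0            
 10        0       0       0       0       0       0       0       0       0       0            
 11        0       0       0       0       0       0       0       0       0       0            
 12        0       0       0       0       0       0       0       0       0       0            
 13        0       0       0       0       0       0       0       0#ERR!          0            
 14     [72]       0       0       0       0       0       0       0Data           0            
 15    28.06       0       0       0       0       0  322.26       0       0       0            
 16        0       0       0       0       0       0       0       0       0       0            
 17        0       0       0       0       0       0       0       0       0       0            
 18        0       0       0       0       0       0       0       0       0       0            
 19        0       0       0       0       0       0       0       0       0       0            
 20        0       0       0     636       0       0       0       0       0      97            
                                                                                                
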